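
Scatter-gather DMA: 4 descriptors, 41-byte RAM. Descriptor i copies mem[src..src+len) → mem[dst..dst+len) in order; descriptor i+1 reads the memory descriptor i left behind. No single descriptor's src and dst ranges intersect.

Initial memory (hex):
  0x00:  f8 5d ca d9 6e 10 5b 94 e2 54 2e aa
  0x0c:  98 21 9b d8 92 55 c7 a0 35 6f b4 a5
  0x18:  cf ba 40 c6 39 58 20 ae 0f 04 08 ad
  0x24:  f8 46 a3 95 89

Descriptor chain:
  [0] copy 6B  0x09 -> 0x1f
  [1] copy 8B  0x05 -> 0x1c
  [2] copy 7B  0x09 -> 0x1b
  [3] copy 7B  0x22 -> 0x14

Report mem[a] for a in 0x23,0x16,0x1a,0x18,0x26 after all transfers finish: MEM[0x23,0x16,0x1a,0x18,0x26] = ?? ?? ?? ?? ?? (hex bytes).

  after D0: wrote 6B at 0x1f = 542eaa98219b
  after D1: wrote 8B at 0x1c = 105b94e2542eaa98
  after D2: wrote 7B at 0x1b = 542eaa98219bd8
  after D3: wrote 7B at 0x14 = aa989b46a39589
query mem[0x23]=0x98, mem[0x16]=0x9b, mem[0x1a]=0x89, mem[0x18]=0xa3, mem[0x26]=0xa3

MEM[0x23,0x16,0x1a,0x18,0x26] = 98 9b 89 a3 a3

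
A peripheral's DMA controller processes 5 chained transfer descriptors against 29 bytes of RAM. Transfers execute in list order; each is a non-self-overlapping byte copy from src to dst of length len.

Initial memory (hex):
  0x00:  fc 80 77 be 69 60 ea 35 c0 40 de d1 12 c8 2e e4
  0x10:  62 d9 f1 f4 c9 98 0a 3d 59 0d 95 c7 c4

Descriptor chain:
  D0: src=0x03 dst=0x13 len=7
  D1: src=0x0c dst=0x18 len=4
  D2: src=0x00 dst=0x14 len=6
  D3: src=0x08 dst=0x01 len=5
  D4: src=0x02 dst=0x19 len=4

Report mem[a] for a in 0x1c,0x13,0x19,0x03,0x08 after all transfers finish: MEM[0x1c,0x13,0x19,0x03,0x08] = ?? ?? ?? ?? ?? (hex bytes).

MEM[0x1c,0x13,0x19,0x03,0x08] = 12 be 40 de c0

[0] 0x03->0x13 len=7 : be 69 60 ea 35 c0 40
[1] 0x0c->0x18 len=4 : 12 c8 2e e4
[2] 0x00->0x14 len=6 : fc 80 77 be 69 60
[3] 0x08->0x01 len=5 : c0 40 de d1 12
[4] 0x02->0x19 len=4 : 40 de d1 12
query mem[0x1c]=0x12, mem[0x13]=0xbe, mem[0x19]=0x40, mem[0x03]=0xde, mem[0x08]=0xc0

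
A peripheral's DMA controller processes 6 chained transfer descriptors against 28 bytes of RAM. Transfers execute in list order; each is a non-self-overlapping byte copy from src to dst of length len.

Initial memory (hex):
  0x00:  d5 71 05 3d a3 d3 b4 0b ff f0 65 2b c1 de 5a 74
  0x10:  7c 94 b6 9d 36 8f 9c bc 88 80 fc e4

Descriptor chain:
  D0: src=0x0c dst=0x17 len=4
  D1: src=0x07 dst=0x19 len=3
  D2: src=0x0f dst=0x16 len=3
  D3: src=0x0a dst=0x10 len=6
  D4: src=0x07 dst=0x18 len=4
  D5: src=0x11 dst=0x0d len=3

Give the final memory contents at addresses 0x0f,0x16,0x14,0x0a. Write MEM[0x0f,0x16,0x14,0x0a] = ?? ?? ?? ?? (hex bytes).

D0: mem[0x17..0x1a] <- [c1 de 5a 74]
D1: mem[0x19..0x1b] <- [0b ff f0]
D2: mem[0x16..0x18] <- [74 7c 94]
D3: mem[0x10..0x15] <- [65 2b c1 de 5a 74]
D4: mem[0x18..0x1b] <- [0b ff f0 65]
D5: mem[0x0d..0x0f] <- [2b c1 de]
query mem[0x0f]=0xde, mem[0x16]=0x74, mem[0x14]=0x5a, mem[0x0a]=0x65

MEM[0x0f,0x16,0x14,0x0a] = de 74 5a 65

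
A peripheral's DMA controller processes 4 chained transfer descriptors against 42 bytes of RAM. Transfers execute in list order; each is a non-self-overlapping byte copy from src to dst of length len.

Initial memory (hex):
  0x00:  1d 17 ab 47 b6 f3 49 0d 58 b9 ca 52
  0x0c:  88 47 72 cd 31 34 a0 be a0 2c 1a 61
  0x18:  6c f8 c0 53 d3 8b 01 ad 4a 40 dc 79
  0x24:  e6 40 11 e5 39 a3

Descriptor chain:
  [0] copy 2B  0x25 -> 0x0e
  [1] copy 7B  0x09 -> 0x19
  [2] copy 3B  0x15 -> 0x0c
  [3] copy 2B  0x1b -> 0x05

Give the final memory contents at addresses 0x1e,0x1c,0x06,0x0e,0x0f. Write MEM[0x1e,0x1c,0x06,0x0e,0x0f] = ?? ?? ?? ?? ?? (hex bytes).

D0: mem[0x0e..0x0f] <- [40 11]
D1: mem[0x19..0x1f] <- [b9 ca 52 88 47 40 11]
D2: mem[0x0c..0x0e] <- [2c 1a 61]
D3: mem[0x05..0x06] <- [52 88]
query mem[0x1e]=0x40, mem[0x1c]=0x88, mem[0x06]=0x88, mem[0x0e]=0x61, mem[0x0f]=0x11

MEM[0x1e,0x1c,0x06,0x0e,0x0f] = 40 88 88 61 11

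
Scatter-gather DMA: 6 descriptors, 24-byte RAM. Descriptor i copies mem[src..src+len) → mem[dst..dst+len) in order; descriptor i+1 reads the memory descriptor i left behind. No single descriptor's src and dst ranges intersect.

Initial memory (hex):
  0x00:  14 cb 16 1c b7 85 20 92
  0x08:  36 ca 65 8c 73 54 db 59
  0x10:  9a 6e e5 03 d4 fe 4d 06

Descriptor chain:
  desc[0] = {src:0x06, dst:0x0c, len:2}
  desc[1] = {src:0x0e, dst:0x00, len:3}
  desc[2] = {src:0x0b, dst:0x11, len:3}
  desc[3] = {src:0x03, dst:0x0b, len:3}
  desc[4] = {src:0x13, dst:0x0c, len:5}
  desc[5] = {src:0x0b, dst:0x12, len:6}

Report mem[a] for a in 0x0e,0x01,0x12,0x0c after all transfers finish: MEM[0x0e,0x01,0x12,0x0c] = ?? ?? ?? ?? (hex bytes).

MEM[0x0e,0x01,0x12,0x0c] = fe 59 1c 92

#0 dst[0x0c+2] := {0x20,0x92}
#1 dst[0x00+3] := {0xdb,0x59,0x9a}
#2 dst[0x11+3] := {0x8c,0x20,0x92}
#3 dst[0x0b+3] := {0x1c,0xb7,0x85}
#4 dst[0x0c+5] := {0x92,0xd4,0xfe,0x4d,0x06}
#5 dst[0x12+6] := {0x1c,0x92,0xd4,0xfe,0x4d,0x06}
query mem[0x0e]=0xfe, mem[0x01]=0x59, mem[0x12]=0x1c, mem[0x0c]=0x92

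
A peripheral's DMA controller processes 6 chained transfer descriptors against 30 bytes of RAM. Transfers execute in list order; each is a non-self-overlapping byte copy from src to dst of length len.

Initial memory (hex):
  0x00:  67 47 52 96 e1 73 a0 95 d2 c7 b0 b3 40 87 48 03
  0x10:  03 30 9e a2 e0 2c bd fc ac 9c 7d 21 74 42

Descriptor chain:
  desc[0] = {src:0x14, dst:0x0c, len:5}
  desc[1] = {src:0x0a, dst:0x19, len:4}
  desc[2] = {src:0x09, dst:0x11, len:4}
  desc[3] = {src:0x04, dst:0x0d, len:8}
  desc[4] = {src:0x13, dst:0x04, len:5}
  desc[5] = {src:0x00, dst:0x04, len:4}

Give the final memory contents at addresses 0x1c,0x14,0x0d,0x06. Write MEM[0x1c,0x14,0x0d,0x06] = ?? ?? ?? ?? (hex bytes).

MEM[0x1c,0x14,0x0d,0x06] = 2c b3 e1 52

#0 dst[0x0c+5] := {0xe0,0x2c,0xbd,0xfc,0xac}
#1 dst[0x19+4] := {0xb0,0xb3,0xe0,0x2c}
#2 dst[0x11+4] := {0xc7,0xb0,0xb3,0xe0}
#3 dst[0x0d+8] := {0xe1,0x73,0xa0,0x95,0xd2,0xc7,0xb0,0xb3}
#4 dst[0x04+5] := {0xb0,0xb3,0x2c,0xbd,0xfc}
#5 dst[0x04+4] := {0x67,0x47,0x52,0x96}
query mem[0x1c]=0x2c, mem[0x14]=0xb3, mem[0x0d]=0xe1, mem[0x06]=0x52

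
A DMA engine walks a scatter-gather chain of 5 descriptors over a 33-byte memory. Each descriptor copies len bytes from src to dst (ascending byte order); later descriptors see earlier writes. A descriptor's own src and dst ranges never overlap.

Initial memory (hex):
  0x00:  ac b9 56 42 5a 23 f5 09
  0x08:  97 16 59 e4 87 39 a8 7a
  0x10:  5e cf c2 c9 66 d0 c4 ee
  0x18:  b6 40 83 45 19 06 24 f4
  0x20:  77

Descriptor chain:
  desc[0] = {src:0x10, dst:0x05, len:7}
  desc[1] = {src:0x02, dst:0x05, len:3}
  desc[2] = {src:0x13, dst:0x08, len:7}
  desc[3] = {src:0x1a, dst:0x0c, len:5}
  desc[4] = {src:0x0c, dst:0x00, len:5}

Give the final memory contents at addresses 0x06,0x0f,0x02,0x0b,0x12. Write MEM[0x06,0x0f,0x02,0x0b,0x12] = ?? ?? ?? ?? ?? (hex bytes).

MEM[0x06,0x0f,0x02,0x0b,0x12] = 42 06 19 c4 c2

#0 dst[0x05+7] := {0x5e,0xcf,0xc2,0xc9,0x66,0xd0,0xc4}
#1 dst[0x05+3] := {0x56,0x42,0x5a}
#2 dst[0x08+7] := {0xc9,0x66,0xd0,0xc4,0xee,0xb6,0x40}
#3 dst[0x0c+5] := {0x83,0x45,0x19,0x06,0x24}
#4 dst[0x00+5] := {0x83,0x45,0x19,0x06,0x24}
query mem[0x06]=0x42, mem[0x0f]=0x06, mem[0x02]=0x19, mem[0x0b]=0xc4, mem[0x12]=0xc2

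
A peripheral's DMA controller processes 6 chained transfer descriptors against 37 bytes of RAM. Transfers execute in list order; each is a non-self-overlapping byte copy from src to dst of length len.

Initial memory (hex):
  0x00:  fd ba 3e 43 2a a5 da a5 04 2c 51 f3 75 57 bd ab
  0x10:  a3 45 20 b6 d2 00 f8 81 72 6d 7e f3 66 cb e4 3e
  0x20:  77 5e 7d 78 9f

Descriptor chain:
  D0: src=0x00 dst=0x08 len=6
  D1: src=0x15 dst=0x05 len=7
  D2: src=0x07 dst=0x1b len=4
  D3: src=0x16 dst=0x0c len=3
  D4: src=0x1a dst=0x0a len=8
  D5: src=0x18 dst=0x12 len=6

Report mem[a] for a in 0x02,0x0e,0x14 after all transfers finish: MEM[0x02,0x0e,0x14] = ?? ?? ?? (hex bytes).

MEM[0x02,0x0e,0x14] = 3e 7e 7e

#0 dst[0x08+6] := {0xfd,0xba,0x3e,0x43,0x2a,0xa5}
#1 dst[0x05+7] := {0x00,0xf8,0x81,0x72,0x6d,0x7e,0xf3}
#2 dst[0x1b+4] := {0x81,0x72,0x6d,0x7e}
#3 dst[0x0c+3] := {0xf8,0x81,0x72}
#4 dst[0x0a+8] := {0x7e,0x81,0x72,0x6d,0x7e,0x3e,0x77,0x5e}
#5 dst[0x12+6] := {0x72,0x6d,0x7e,0x81,0x72,0x6d}
query mem[0x02]=0x3e, mem[0x0e]=0x7e, mem[0x14]=0x7e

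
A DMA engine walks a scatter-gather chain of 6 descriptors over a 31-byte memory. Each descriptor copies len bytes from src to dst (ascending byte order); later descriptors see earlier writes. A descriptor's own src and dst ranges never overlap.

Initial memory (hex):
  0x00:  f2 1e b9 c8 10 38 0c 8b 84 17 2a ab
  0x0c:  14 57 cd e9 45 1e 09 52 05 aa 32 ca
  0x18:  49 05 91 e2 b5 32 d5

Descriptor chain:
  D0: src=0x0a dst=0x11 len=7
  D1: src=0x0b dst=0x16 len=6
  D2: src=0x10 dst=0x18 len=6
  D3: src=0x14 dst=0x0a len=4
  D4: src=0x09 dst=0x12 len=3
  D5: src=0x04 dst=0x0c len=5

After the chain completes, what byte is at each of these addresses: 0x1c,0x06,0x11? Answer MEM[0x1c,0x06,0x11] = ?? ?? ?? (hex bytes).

D0: mem[0x11..0x17] <- [2a ab 14 57 cd e9 45]
D1: mem[0x16..0x1b] <- [ab 14 57 cd e9 45]
D2: mem[0x18..0x1d] <- [45 2a ab 14 57 cd]
D3: mem[0x0a..0x0d] <- [57 cd ab 14]
D4: mem[0x12..0x14] <- [17 57 cd]
D5: mem[0x0c..0x10] <- [10 38 0c 8b 84]
query mem[0x1c]=0x57, mem[0x06]=0x0c, mem[0x11]=0x2a

MEM[0x1c,0x06,0x11] = 57 0c 2a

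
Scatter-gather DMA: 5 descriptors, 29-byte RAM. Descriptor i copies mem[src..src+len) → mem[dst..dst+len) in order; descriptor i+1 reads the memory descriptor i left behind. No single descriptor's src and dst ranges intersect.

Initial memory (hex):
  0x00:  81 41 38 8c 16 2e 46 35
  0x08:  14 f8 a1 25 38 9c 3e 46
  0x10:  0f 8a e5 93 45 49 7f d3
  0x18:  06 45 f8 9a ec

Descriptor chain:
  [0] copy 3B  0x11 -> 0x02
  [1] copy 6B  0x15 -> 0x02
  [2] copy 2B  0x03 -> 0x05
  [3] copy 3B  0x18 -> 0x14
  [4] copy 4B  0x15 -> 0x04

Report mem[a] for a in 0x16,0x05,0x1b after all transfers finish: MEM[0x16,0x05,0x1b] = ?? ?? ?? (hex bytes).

  after D0: wrote 3B at 0x02 = 8ae593
  after D1: wrote 6B at 0x02 = 497fd30645f8
  after D2: wrote 2B at 0x05 = 7fd3
  after D3: wrote 3B at 0x14 = 0645f8
  after D4: wrote 4B at 0x04 = 45f8d306
query mem[0x16]=0xf8, mem[0x05]=0xf8, mem[0x1b]=0x9a

MEM[0x16,0x05,0x1b] = f8 f8 9a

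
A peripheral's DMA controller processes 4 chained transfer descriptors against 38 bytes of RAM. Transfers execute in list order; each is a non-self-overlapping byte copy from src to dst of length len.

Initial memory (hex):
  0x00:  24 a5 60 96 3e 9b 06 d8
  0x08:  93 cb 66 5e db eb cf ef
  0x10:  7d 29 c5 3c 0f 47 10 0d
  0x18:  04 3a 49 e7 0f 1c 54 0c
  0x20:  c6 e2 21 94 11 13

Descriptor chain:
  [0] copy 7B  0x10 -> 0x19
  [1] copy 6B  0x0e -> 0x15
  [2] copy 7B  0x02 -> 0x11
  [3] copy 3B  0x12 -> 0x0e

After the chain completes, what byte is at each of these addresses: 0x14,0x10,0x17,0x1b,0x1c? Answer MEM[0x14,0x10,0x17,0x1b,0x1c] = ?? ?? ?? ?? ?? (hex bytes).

MEM[0x14,0x10,0x17,0x1b,0x1c] = 9b 9b 93 c5 3c

  after D0: wrote 7B at 0x19 = 7d29c53c0f4710
  after D1: wrote 6B at 0x15 = cfef7d29c53c
  after D2: wrote 7B at 0x11 = 60963e9b06d893
  after D3: wrote 3B at 0x0e = 963e9b
query mem[0x14]=0x9b, mem[0x10]=0x9b, mem[0x17]=0x93, mem[0x1b]=0xc5, mem[0x1c]=0x3c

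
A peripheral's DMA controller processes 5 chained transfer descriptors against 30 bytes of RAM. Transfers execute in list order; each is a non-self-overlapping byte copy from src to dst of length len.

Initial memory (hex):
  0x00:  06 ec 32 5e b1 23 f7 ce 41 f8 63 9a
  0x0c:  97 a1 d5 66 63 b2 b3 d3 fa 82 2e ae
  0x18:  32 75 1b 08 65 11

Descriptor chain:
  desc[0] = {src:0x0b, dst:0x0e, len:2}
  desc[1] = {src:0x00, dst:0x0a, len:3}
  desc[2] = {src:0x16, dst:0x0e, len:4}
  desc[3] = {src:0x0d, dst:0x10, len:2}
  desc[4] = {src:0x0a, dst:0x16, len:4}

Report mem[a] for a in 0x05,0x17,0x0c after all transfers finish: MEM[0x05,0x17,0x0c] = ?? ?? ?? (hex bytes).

MEM[0x05,0x17,0x0c] = 23 ec 32

#0 dst[0x0e+2] := {0x9a,0x97}
#1 dst[0x0a+3] := {0x06,0xec,0x32}
#2 dst[0x0e+4] := {0x2e,0xae,0x32,0x75}
#3 dst[0x10+2] := {0xa1,0x2e}
#4 dst[0x16+4] := {0x06,0xec,0x32,0xa1}
query mem[0x05]=0x23, mem[0x17]=0xec, mem[0x0c]=0x32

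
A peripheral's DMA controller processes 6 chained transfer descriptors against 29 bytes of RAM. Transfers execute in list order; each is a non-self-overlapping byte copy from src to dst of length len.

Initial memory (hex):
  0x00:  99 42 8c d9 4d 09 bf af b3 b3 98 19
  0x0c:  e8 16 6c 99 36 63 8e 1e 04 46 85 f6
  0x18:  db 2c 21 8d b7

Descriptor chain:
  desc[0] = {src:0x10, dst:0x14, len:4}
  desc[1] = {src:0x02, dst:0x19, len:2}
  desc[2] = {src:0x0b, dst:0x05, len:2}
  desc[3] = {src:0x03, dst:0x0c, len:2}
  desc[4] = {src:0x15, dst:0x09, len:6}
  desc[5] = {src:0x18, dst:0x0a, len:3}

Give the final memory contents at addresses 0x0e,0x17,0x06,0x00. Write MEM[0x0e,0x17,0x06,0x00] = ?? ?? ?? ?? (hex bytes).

D0: mem[0x14..0x17] <- [36 63 8e 1e]
D1: mem[0x19..0x1a] <- [8c d9]
D2: mem[0x05..0x06] <- [19 e8]
D3: mem[0x0c..0x0d] <- [d9 4d]
D4: mem[0x09..0x0e] <- [63 8e 1e db 8c d9]
D5: mem[0x0a..0x0c] <- [db 8c d9]
query mem[0x0e]=0xd9, mem[0x17]=0x1e, mem[0x06]=0xe8, mem[0x00]=0x99

MEM[0x0e,0x17,0x06,0x00] = d9 1e e8 99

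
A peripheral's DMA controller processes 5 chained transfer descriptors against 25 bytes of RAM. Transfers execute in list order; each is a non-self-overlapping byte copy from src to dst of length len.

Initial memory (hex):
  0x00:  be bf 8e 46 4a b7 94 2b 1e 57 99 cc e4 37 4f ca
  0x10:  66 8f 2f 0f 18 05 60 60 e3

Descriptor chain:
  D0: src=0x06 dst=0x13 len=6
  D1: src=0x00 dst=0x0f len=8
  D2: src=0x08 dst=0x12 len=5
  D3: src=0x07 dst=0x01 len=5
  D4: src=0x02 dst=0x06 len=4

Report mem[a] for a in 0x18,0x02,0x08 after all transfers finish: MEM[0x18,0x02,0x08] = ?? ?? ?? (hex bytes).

MEM[0x18,0x02,0x08] = cc 1e 99

[0] 0x06->0x13 len=6 : 94 2b 1e 57 99 cc
[1] 0x00->0x0f len=8 : be bf 8e 46 4a b7 94 2b
[2] 0x08->0x12 len=5 : 1e 57 99 cc e4
[3] 0x07->0x01 len=5 : 2b 1e 57 99 cc
[4] 0x02->0x06 len=4 : 1e 57 99 cc
query mem[0x18]=0xcc, mem[0x02]=0x1e, mem[0x08]=0x99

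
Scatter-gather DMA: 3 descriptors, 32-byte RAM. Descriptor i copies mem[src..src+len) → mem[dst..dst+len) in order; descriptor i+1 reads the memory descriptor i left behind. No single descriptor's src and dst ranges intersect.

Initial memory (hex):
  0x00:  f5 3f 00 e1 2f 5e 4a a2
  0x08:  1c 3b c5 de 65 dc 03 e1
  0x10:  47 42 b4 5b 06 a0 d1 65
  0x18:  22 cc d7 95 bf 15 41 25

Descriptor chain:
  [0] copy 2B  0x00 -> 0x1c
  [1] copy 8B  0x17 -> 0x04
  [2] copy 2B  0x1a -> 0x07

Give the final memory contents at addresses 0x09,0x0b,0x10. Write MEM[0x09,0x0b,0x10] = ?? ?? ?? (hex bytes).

[0] 0x00->0x1c len=2 : f5 3f
[1] 0x17->0x04 len=8 : 65 22 cc d7 95 f5 3f 41
[2] 0x1a->0x07 len=2 : d7 95
query mem[0x09]=0xf5, mem[0x0b]=0x41, mem[0x10]=0x47

MEM[0x09,0x0b,0x10] = f5 41 47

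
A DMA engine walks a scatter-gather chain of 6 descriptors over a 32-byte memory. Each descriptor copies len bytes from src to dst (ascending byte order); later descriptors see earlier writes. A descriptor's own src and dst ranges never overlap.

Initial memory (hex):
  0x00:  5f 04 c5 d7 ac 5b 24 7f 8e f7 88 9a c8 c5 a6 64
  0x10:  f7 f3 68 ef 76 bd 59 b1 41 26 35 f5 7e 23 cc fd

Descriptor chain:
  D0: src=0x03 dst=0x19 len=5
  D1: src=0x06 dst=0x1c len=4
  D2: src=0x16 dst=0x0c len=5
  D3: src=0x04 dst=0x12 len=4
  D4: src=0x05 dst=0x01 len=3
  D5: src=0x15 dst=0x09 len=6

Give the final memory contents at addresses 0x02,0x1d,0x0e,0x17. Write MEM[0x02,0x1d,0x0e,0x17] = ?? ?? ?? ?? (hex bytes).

#0 dst[0x19+5] := {0xd7,0xac,0x5b,0x24,0x7f}
#1 dst[0x1c+4] := {0x24,0x7f,0x8e,0xf7}
#2 dst[0x0c+5] := {0x59,0xb1,0x41,0xd7,0xac}
#3 dst[0x12+4] := {0xac,0x5b,0x24,0x7f}
#4 dst[0x01+3] := {0x5b,0x24,0x7f}
#5 dst[0x09+6] := {0x7f,0x59,0xb1,0x41,0xd7,0xac}
query mem[0x02]=0x24, mem[0x1d]=0x7f, mem[0x0e]=0xac, mem[0x17]=0xb1

MEM[0x02,0x1d,0x0e,0x17] = 24 7f ac b1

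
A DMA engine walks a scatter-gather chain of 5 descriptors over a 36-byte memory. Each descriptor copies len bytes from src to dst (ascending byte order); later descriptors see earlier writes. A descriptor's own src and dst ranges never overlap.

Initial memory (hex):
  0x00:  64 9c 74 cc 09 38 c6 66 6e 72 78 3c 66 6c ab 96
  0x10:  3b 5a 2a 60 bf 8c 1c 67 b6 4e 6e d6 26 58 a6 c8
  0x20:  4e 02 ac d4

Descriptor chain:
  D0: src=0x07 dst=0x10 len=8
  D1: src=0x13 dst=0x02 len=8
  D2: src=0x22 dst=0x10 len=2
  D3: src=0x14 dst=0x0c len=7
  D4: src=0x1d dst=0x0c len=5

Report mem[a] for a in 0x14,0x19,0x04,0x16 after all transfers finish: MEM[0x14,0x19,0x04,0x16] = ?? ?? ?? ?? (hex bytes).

  after D0: wrote 8B at 0x10 = 666e72783c666cab
  after D1: wrote 8B at 0x02 = 783c666cabb64e6e
  after D2: wrote 2B at 0x10 = acd4
  after D3: wrote 7B at 0x0c = 3c666cabb64e6e
  after D4: wrote 5B at 0x0c = 58a6c84e02
query mem[0x14]=0x3c, mem[0x19]=0x4e, mem[0x04]=0x66, mem[0x16]=0x6c

MEM[0x14,0x19,0x04,0x16] = 3c 4e 66 6c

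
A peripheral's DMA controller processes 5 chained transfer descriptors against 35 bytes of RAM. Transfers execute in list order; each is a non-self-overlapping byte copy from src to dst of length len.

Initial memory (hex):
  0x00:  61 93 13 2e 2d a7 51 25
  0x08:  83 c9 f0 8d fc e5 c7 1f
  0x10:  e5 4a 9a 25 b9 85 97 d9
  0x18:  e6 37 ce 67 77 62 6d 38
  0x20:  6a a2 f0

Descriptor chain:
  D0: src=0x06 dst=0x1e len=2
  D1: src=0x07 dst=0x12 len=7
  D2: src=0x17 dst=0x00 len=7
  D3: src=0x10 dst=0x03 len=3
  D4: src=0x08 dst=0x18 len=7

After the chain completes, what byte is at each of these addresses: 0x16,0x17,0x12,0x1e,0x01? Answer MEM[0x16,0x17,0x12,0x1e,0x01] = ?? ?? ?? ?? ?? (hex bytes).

  after D0: wrote 2B at 0x1e = 5125
  after D1: wrote 7B at 0x12 = 2583c9f08dfce5
  after D2: wrote 7B at 0x00 = fce537ce677762
  after D3: wrote 3B at 0x03 = e54a25
  after D4: wrote 7B at 0x18 = 83c9f08dfce5c7
query mem[0x16]=0x8d, mem[0x17]=0xfc, mem[0x12]=0x25, mem[0x1e]=0xc7, mem[0x01]=0xe5

MEM[0x16,0x17,0x12,0x1e,0x01] = 8d fc 25 c7 e5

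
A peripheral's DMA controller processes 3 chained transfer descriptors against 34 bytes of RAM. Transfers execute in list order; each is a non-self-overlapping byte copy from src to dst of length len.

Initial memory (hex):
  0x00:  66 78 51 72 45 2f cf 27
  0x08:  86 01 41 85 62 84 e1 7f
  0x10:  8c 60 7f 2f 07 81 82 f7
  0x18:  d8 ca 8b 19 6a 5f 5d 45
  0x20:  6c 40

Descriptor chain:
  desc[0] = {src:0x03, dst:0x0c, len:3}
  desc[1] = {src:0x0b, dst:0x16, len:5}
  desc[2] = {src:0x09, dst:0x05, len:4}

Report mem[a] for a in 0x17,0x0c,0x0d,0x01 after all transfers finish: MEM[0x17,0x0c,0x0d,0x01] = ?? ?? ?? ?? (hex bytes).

#0 dst[0x0c+3] := {0x72,0x45,0x2f}
#1 dst[0x16+5] := {0x85,0x72,0x45,0x2f,0x7f}
#2 dst[0x05+4] := {0x01,0x41,0x85,0x72}
query mem[0x17]=0x72, mem[0x0c]=0x72, mem[0x0d]=0x45, mem[0x01]=0x78

MEM[0x17,0x0c,0x0d,0x01] = 72 72 45 78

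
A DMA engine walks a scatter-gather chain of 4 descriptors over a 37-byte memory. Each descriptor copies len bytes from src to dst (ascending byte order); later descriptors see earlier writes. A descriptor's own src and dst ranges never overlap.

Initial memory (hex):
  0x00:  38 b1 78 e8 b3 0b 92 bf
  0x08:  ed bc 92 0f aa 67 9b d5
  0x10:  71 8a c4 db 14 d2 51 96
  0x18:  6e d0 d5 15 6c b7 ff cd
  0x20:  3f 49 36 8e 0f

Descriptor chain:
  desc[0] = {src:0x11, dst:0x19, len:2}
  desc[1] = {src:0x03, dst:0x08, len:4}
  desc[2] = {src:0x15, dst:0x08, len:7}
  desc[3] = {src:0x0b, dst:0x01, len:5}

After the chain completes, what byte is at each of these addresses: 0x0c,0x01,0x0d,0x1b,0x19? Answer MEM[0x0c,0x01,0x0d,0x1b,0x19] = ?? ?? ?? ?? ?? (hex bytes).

#0 dst[0x19+2] := {0x8a,0xc4}
#1 dst[0x08+4] := {0xe8,0xb3,0x0b,0x92}
#2 dst[0x08+7] := {0xd2,0x51,0x96,0x6e,0x8a,0xc4,0x15}
#3 dst[0x01+5] := {0x6e,0x8a,0xc4,0x15,0xd5}
query mem[0x0c]=0x8a, mem[0x01]=0x6e, mem[0x0d]=0xc4, mem[0x1b]=0x15, mem[0x19]=0x8a

MEM[0x0c,0x01,0x0d,0x1b,0x19] = 8a 6e c4 15 8a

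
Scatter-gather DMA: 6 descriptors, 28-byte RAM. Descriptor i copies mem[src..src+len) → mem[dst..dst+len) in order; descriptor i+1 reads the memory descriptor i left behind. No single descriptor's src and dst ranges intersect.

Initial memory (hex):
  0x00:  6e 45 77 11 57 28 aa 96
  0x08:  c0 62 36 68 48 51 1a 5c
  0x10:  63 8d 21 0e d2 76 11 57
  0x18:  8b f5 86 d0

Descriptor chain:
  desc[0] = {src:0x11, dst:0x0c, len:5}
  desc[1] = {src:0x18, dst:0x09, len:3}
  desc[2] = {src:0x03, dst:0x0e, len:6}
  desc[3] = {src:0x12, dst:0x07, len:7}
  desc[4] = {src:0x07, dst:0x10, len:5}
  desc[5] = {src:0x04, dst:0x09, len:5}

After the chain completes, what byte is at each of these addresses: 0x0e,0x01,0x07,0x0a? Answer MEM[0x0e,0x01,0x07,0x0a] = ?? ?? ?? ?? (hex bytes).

  after D0: wrote 5B at 0x0c = 8d210ed276
  after D1: wrote 3B at 0x09 = 8bf586
  after D2: wrote 6B at 0x0e = 115728aa96c0
  after D3: wrote 7B at 0x07 = 96c0d27611578b
  after D4: wrote 5B at 0x10 = 96c0d27611
  after D5: wrote 5B at 0x09 = 5728aa96c0
query mem[0x0e]=0x11, mem[0x01]=0x45, mem[0x07]=0x96, mem[0x0a]=0x28

MEM[0x0e,0x01,0x07,0x0a] = 11 45 96 28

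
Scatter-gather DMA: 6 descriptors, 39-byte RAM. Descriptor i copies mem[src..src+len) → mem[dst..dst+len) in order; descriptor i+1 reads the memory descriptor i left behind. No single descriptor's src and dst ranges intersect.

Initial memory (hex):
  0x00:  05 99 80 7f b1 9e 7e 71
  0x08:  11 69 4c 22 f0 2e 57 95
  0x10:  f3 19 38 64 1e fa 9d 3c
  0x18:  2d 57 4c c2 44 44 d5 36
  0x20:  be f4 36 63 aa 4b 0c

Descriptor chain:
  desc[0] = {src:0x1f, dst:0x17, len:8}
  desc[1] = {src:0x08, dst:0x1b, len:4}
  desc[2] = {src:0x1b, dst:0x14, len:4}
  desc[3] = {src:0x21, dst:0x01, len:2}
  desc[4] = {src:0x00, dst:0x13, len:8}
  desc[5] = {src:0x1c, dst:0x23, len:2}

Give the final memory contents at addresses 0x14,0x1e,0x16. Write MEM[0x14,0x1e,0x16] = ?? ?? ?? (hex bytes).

MEM[0x14,0x1e,0x16] = f4 22 7f

  after D0: wrote 8B at 0x17 = 36bef43663aa4b0c
  after D1: wrote 4B at 0x1b = 11694c22
  after D2: wrote 4B at 0x14 = 11694c22
  after D3: wrote 2B at 0x01 = f436
  after D4: wrote 8B at 0x13 = 05f4367fb19e7e71
  after D5: wrote 2B at 0x23 = 694c
query mem[0x14]=0xf4, mem[0x1e]=0x22, mem[0x16]=0x7f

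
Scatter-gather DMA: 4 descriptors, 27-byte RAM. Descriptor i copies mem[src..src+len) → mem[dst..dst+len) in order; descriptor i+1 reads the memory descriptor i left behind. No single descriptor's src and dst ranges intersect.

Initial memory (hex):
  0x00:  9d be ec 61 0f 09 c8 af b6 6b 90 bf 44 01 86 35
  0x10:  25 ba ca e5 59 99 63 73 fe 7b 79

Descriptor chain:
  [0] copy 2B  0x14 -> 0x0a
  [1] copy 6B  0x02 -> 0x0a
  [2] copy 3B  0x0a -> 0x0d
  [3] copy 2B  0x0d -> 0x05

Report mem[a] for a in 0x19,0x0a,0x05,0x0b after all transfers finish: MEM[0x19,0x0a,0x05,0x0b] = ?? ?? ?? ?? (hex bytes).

  after D0: wrote 2B at 0x0a = 5999
  after D1: wrote 6B at 0x0a = ec610f09c8af
  after D2: wrote 3B at 0x0d = ec610f
  after D3: wrote 2B at 0x05 = ec61
query mem[0x19]=0x7b, mem[0x0a]=0xec, mem[0x05]=0xec, mem[0x0b]=0x61

MEM[0x19,0x0a,0x05,0x0b] = 7b ec ec 61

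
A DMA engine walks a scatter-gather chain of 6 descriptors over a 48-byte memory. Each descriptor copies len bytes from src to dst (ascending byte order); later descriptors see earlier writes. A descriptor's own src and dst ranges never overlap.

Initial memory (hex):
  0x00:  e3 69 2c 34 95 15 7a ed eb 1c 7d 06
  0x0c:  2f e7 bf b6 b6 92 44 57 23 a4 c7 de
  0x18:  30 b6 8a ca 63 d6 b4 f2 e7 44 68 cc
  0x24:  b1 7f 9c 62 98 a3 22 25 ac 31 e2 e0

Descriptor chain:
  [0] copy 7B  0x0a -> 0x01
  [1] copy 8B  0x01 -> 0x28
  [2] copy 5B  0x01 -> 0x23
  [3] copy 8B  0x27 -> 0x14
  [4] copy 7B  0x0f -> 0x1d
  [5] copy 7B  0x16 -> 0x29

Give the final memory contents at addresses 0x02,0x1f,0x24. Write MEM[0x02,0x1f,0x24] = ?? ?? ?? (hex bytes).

MEM[0x02,0x1f,0x24] = 06 92 06

[0] 0x0a->0x01 len=7 : 7d 06 2f e7 bf b6 b6
[1] 0x01->0x28 len=8 : 7d 06 2f e7 bf b6 b6 eb
[2] 0x01->0x23 len=5 : 7d 06 2f e7 bf
[3] 0x27->0x14 len=8 : bf 7d 06 2f e7 bf b6 b6
[4] 0x0f->0x1d len=7 : b6 b6 92 44 57 bf 7d
[5] 0x16->0x29 len=7 : 06 2f e7 bf b6 b6 63
query mem[0x02]=0x06, mem[0x1f]=0x92, mem[0x24]=0x06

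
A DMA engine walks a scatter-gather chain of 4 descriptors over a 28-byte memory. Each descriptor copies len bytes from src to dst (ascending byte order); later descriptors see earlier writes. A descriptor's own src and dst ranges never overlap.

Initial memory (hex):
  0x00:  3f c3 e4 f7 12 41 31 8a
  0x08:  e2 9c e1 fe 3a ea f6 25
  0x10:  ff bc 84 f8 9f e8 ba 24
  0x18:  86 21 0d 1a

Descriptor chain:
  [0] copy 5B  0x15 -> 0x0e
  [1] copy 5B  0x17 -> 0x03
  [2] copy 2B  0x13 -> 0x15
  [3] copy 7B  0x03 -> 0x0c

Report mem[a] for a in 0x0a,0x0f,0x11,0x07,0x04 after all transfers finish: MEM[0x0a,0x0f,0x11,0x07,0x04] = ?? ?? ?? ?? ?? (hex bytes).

MEM[0x0a,0x0f,0x11,0x07,0x04] = e1 0d e2 1a 86

  after D0: wrote 5B at 0x0e = e8ba248621
  after D1: wrote 5B at 0x03 = 2486210d1a
  after D2: wrote 2B at 0x15 = f89f
  after D3: wrote 7B at 0x0c = 2486210d1ae29c
query mem[0x0a]=0xe1, mem[0x0f]=0x0d, mem[0x11]=0xe2, mem[0x07]=0x1a, mem[0x04]=0x86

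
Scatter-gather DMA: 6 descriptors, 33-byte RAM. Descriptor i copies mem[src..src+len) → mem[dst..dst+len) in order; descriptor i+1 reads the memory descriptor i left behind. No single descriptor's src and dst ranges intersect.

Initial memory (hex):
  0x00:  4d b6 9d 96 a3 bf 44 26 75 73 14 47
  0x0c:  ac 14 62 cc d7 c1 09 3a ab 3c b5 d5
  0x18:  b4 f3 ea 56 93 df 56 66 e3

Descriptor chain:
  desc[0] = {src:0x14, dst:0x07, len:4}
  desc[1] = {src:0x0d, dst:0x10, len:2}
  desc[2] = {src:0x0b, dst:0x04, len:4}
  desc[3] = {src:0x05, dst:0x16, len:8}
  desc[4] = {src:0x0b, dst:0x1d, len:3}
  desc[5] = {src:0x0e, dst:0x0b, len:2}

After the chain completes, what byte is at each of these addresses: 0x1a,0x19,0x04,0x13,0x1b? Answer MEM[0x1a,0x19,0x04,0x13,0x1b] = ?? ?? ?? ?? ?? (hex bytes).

MEM[0x1a,0x19,0x04,0x13,0x1b] = b5 3c 47 3a d5

#0 dst[0x07+4] := {0xab,0x3c,0xb5,0xd5}
#1 dst[0x10+2] := {0x14,0x62}
#2 dst[0x04+4] := {0x47,0xac,0x14,0x62}
#3 dst[0x16+8] := {0xac,0x14,0x62,0x3c,0xb5,0xd5,0x47,0xac}
#4 dst[0x1d+3] := {0x47,0xac,0x14}
#5 dst[0x0b+2] := {0x62,0xcc}
query mem[0x1a]=0xb5, mem[0x19]=0x3c, mem[0x04]=0x47, mem[0x13]=0x3a, mem[0x1b]=0xd5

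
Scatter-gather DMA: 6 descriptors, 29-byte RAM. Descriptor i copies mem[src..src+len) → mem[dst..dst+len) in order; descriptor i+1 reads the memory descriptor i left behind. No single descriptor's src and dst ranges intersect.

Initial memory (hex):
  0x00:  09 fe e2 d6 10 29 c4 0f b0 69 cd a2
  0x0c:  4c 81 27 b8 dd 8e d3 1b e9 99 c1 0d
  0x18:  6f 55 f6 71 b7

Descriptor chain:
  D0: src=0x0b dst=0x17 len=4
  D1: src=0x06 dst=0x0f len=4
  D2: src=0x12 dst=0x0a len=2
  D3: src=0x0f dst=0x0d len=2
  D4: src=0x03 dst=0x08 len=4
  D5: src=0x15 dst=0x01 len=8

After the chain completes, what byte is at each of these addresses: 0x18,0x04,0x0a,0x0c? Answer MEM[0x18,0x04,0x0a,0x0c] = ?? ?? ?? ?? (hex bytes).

D0: mem[0x17..0x1a] <- [a2 4c 81 27]
D1: mem[0x0f..0x12] <- [c4 0f b0 69]
D2: mem[0x0a..0x0b] <- [69 1b]
D3: mem[0x0d..0x0e] <- [c4 0f]
D4: mem[0x08..0x0b] <- [d6 10 29 c4]
D5: mem[0x01..0x08] <- [99 c1 a2 4c 81 27 71 b7]
query mem[0x18]=0x4c, mem[0x04]=0x4c, mem[0x0a]=0x29, mem[0x0c]=0x4c

MEM[0x18,0x04,0x0a,0x0c] = 4c 4c 29 4c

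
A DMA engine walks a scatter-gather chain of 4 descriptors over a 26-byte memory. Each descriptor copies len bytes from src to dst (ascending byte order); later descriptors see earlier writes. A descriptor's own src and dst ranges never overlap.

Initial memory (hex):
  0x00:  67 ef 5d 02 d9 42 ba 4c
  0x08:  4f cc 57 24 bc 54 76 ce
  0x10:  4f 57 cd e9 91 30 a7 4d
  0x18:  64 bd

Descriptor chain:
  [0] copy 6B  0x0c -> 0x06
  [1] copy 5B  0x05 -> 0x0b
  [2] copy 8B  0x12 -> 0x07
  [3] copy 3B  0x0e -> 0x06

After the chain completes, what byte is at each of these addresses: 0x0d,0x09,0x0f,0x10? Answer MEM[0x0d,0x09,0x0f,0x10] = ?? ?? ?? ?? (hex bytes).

[0] 0x0c->0x06 len=6 : bc 54 76 ce 4f 57
[1] 0x05->0x0b len=5 : 42 bc 54 76 ce
[2] 0x12->0x07 len=8 : cd e9 91 30 a7 4d 64 bd
[3] 0x0e->0x06 len=3 : bd ce 4f
query mem[0x0d]=0x64, mem[0x09]=0x91, mem[0x0f]=0xce, mem[0x10]=0x4f

MEM[0x0d,0x09,0x0f,0x10] = 64 91 ce 4f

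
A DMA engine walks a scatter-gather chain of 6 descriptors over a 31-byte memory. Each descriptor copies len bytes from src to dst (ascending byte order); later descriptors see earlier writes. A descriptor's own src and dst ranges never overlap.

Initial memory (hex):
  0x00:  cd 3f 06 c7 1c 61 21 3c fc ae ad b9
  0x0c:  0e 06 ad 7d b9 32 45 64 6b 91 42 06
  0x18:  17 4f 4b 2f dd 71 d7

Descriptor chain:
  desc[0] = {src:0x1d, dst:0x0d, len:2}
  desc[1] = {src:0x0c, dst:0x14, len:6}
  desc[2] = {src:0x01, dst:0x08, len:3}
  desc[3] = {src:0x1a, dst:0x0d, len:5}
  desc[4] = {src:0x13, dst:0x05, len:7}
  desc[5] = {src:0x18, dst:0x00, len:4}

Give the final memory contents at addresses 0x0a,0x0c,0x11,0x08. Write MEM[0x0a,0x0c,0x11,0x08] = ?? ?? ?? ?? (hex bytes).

MEM[0x0a,0x0c,0x11,0x08] = b9 0e d7 d7

[0] 0x1d->0x0d len=2 : 71 d7
[1] 0x0c->0x14 len=6 : 0e 71 d7 7d b9 32
[2] 0x01->0x08 len=3 : 3f 06 c7
[3] 0x1a->0x0d len=5 : 4b 2f dd 71 d7
[4] 0x13->0x05 len=7 : 64 0e 71 d7 7d b9 32
[5] 0x18->0x00 len=4 : b9 32 4b 2f
query mem[0x0a]=0xb9, mem[0x0c]=0x0e, mem[0x11]=0xd7, mem[0x08]=0xd7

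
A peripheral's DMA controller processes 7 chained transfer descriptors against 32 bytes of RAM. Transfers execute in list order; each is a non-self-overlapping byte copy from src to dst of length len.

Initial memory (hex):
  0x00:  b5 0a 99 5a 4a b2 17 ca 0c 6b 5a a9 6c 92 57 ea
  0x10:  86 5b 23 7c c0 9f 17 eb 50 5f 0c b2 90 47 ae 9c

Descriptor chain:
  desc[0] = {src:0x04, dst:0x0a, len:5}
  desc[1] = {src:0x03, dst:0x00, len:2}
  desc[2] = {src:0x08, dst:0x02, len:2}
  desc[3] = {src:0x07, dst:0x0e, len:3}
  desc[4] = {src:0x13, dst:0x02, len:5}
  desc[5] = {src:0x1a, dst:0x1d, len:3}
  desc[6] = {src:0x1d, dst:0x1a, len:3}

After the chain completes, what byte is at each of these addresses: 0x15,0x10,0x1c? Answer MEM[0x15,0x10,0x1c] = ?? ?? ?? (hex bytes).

MEM[0x15,0x10,0x1c] = 9f 6b 90

[0] 0x04->0x0a len=5 : 4a b2 17 ca 0c
[1] 0x03->0x00 len=2 : 5a 4a
[2] 0x08->0x02 len=2 : 0c 6b
[3] 0x07->0x0e len=3 : ca 0c 6b
[4] 0x13->0x02 len=5 : 7c c0 9f 17 eb
[5] 0x1a->0x1d len=3 : 0c b2 90
[6] 0x1d->0x1a len=3 : 0c b2 90
query mem[0x15]=0x9f, mem[0x10]=0x6b, mem[0x1c]=0x90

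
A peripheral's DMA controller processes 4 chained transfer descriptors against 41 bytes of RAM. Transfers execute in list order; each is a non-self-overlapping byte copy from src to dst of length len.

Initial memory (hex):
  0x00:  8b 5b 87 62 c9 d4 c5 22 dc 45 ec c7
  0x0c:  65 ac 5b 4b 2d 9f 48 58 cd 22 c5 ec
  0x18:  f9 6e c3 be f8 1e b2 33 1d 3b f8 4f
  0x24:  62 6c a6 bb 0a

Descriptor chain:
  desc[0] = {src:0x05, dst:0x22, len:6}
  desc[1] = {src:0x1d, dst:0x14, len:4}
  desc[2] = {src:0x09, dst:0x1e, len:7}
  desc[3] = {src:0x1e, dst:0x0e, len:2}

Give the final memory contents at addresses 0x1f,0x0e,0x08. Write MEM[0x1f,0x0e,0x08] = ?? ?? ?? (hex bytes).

[0] 0x05->0x22 len=6 : d4 c5 22 dc 45 ec
[1] 0x1d->0x14 len=4 : 1e b2 33 1d
[2] 0x09->0x1e len=7 : 45 ec c7 65 ac 5b 4b
[3] 0x1e->0x0e len=2 : 45 ec
query mem[0x1f]=0xec, mem[0x0e]=0x45, mem[0x08]=0xdc

MEM[0x1f,0x0e,0x08] = ec 45 dc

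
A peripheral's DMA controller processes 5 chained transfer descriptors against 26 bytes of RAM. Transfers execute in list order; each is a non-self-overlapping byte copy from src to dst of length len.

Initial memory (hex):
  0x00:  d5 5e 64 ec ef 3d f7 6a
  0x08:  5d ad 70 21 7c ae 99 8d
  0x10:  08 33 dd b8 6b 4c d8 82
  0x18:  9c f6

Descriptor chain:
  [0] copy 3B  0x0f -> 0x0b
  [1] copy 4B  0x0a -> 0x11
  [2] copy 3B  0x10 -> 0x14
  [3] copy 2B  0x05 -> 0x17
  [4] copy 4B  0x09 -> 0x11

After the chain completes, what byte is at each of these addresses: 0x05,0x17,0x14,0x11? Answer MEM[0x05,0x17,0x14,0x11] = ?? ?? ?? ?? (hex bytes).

  after D0: wrote 3B at 0x0b = 8d0833
  after D1: wrote 4B at 0x11 = 708d0833
  after D2: wrote 3B at 0x14 = 08708d
  after D3: wrote 2B at 0x17 = 3df7
  after D4: wrote 4B at 0x11 = ad708d08
query mem[0x05]=0x3d, mem[0x17]=0x3d, mem[0x14]=0x08, mem[0x11]=0xad

MEM[0x05,0x17,0x14,0x11] = 3d 3d 08 ad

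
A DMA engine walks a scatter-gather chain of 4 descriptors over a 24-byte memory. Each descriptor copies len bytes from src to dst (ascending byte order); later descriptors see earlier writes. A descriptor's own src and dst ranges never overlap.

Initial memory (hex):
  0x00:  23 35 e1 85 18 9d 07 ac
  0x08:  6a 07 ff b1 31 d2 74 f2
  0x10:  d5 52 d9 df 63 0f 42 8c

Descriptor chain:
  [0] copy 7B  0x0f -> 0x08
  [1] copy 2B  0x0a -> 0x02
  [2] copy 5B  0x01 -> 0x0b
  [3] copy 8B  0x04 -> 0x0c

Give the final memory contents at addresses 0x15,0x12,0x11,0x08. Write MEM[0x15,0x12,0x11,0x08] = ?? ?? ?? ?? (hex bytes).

MEM[0x15,0x12,0x11,0x08] = 0f 52 d5 f2

[0] 0x0f->0x08 len=7 : f2 d5 52 d9 df 63 0f
[1] 0x0a->0x02 len=2 : 52 d9
[2] 0x01->0x0b len=5 : 35 52 d9 18 9d
[3] 0x04->0x0c len=8 : 18 9d 07 ac f2 d5 52 35
query mem[0x15]=0x0f, mem[0x12]=0x52, mem[0x11]=0xd5, mem[0x08]=0xf2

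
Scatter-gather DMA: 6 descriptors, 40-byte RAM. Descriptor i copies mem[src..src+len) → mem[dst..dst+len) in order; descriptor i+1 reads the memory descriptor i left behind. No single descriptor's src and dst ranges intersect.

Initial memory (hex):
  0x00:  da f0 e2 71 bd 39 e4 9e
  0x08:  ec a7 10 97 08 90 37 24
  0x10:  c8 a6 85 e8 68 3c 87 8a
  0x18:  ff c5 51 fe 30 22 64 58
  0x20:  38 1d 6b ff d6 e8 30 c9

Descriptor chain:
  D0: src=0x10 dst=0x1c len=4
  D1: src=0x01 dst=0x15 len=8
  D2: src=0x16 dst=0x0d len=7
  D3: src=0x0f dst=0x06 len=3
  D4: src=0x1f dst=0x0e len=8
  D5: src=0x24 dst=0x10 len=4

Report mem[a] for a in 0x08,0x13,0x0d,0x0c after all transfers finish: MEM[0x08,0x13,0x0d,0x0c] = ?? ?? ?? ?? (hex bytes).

D0: mem[0x1c..0x1f] <- [c8 a6 85 e8]
D1: mem[0x15..0x1c] <- [f0 e2 71 bd 39 e4 9e ec]
D2: mem[0x0d..0x13] <- [e2 71 bd 39 e4 9e ec]
D3: mem[0x06..0x08] <- [bd 39 e4]
D4: mem[0x0e..0x15] <- [e8 38 1d 6b ff d6 e8 30]
D5: mem[0x10..0x13] <- [d6 e8 30 c9]
query mem[0x08]=0xe4, mem[0x13]=0xc9, mem[0x0d]=0xe2, mem[0x0c]=0x08

MEM[0x08,0x13,0x0d,0x0c] = e4 c9 e2 08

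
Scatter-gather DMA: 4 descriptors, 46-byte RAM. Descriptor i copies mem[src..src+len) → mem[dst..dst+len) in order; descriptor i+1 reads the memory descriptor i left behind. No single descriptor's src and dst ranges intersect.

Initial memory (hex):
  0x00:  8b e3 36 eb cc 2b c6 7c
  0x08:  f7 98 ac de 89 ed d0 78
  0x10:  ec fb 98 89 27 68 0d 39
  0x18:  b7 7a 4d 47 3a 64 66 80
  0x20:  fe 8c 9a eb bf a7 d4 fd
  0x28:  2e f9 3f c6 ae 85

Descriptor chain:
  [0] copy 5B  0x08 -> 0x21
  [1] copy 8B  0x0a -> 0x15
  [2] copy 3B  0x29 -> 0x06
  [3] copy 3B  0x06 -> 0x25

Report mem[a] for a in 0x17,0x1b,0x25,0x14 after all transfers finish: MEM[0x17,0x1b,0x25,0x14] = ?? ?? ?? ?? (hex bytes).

[0] 0x08->0x21 len=5 : f7 98 ac de 89
[1] 0x0a->0x15 len=8 : ac de 89 ed d0 78 ec fb
[2] 0x29->0x06 len=3 : f9 3f c6
[3] 0x06->0x25 len=3 : f9 3f c6
query mem[0x17]=0x89, mem[0x1b]=0xec, mem[0x25]=0xf9, mem[0x14]=0x27

MEM[0x17,0x1b,0x25,0x14] = 89 ec f9 27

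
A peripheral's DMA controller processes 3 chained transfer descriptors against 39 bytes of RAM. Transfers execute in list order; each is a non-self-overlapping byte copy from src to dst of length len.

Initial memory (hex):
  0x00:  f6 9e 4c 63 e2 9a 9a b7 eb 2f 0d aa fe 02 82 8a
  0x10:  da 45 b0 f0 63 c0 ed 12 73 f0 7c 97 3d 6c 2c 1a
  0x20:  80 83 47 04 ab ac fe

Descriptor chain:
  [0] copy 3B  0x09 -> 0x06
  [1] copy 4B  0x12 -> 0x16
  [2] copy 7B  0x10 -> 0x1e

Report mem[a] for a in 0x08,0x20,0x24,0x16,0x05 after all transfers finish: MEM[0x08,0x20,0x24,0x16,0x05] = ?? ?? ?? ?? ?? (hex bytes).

MEM[0x08,0x20,0x24,0x16,0x05] = aa b0 b0 b0 9a

  after D0: wrote 3B at 0x06 = 2f0daa
  after D1: wrote 4B at 0x16 = b0f063c0
  after D2: wrote 7B at 0x1e = da45b0f063c0b0
query mem[0x08]=0xaa, mem[0x20]=0xb0, mem[0x24]=0xb0, mem[0x16]=0xb0, mem[0x05]=0x9a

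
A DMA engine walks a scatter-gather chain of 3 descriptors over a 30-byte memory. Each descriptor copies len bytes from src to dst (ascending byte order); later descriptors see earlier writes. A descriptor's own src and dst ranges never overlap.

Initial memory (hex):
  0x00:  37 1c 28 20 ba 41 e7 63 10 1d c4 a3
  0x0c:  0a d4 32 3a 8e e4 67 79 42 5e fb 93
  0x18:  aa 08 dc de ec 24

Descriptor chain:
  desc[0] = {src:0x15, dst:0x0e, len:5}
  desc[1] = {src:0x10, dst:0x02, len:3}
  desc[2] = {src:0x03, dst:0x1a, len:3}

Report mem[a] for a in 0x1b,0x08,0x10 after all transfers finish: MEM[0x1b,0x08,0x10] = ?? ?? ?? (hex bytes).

MEM[0x1b,0x08,0x10] = 08 10 93

D0: mem[0x0e..0x12] <- [5e fb 93 aa 08]
D1: mem[0x02..0x04] <- [93 aa 08]
D2: mem[0x1a..0x1c] <- [aa 08 41]
query mem[0x1b]=0x08, mem[0x08]=0x10, mem[0x10]=0x93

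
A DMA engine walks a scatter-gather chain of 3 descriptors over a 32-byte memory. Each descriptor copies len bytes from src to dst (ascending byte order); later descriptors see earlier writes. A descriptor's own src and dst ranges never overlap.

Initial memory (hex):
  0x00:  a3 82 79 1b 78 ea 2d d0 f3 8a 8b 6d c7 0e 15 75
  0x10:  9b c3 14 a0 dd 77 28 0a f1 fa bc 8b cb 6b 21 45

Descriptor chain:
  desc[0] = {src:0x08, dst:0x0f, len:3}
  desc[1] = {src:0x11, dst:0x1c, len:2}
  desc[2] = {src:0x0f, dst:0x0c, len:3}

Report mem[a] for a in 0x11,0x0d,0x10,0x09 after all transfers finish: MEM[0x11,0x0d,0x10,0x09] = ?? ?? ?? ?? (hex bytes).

MEM[0x11,0x0d,0x10,0x09] = 8b 8a 8a 8a

#0 dst[0x0f+3] := {0xf3,0x8a,0x8b}
#1 dst[0x1c+2] := {0x8b,0x14}
#2 dst[0x0c+3] := {0xf3,0x8a,0x8b}
query mem[0x11]=0x8b, mem[0x0d]=0x8a, mem[0x10]=0x8a, mem[0x09]=0x8a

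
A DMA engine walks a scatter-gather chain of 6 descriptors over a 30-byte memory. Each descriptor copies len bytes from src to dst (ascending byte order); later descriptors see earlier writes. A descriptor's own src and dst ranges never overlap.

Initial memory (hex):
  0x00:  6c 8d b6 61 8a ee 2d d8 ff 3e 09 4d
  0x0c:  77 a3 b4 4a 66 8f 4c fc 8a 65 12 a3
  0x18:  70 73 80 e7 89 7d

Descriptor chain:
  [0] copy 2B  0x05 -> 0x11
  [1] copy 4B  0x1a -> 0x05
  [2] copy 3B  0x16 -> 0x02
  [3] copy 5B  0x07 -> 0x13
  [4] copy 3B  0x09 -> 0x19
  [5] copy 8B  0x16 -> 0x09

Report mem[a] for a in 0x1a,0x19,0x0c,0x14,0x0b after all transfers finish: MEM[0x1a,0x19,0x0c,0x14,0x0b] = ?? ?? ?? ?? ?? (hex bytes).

MEM[0x1a,0x19,0x0c,0x14,0x0b] = 09 3e 3e 7d 70

  after D0: wrote 2B at 0x11 = ee2d
  after D1: wrote 4B at 0x05 = 80e7897d
  after D2: wrote 3B at 0x02 = 12a370
  after D3: wrote 5B at 0x13 = 897d3e094d
  after D4: wrote 3B at 0x19 = 3e094d
  after D5: wrote 8B at 0x09 = 094d703e094d897d
query mem[0x1a]=0x09, mem[0x19]=0x3e, mem[0x0c]=0x3e, mem[0x14]=0x7d, mem[0x0b]=0x70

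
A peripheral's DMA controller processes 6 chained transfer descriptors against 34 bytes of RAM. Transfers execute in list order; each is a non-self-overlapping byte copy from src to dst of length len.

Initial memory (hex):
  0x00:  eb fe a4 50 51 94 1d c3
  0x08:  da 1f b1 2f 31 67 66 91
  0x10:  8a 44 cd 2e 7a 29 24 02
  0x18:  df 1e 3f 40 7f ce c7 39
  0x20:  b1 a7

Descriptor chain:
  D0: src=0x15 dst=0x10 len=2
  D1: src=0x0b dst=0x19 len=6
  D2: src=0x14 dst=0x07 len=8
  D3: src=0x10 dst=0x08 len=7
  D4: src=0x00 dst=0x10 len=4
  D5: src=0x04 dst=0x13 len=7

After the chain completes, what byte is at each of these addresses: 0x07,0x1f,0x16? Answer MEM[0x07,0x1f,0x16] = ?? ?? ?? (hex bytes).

MEM[0x07,0x1f,0x16] = 7a 39 7a

D0: mem[0x10..0x11] <- [29 24]
D1: mem[0x19..0x1e] <- [2f 31 67 66 91 29]
D2: mem[0x07..0x0e] <- [7a 29 24 02 df 2f 31 67]
D3: mem[0x08..0x0e] <- [29 24 cd 2e 7a 29 24]
D4: mem[0x10..0x13] <- [eb fe a4 50]
D5: mem[0x13..0x19] <- [51 94 1d 7a 29 24 cd]
query mem[0x07]=0x7a, mem[0x1f]=0x39, mem[0x16]=0x7a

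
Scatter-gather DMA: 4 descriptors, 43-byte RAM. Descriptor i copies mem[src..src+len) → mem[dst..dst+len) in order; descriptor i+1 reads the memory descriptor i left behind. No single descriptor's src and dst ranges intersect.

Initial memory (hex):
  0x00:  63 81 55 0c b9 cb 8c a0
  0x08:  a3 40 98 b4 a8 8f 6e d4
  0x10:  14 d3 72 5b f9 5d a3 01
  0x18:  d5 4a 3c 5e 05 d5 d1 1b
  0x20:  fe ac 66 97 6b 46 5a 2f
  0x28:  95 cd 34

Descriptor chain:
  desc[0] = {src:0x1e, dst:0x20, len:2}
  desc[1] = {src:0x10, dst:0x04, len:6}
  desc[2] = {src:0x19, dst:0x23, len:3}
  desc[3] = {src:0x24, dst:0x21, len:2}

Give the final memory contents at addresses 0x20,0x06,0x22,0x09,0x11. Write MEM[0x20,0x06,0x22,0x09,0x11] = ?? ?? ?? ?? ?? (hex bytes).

[0] 0x1e->0x20 len=2 : d1 1b
[1] 0x10->0x04 len=6 : 14 d3 72 5b f9 5d
[2] 0x19->0x23 len=3 : 4a 3c 5e
[3] 0x24->0x21 len=2 : 3c 5e
query mem[0x20]=0xd1, mem[0x06]=0x72, mem[0x22]=0x5e, mem[0x09]=0x5d, mem[0x11]=0xd3

MEM[0x20,0x06,0x22,0x09,0x11] = d1 72 5e 5d d3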